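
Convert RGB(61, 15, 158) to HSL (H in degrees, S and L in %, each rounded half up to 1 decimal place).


Normalize: R'=61/255≈0.2392, G'=15/255≈0.0588, B'=158/255≈0.6196
Max=158/255, Min=15/255, Δ=Max-Min=143/255
L = (Max+Min)/2 = (158+15)/510 = 173/510 = 0.33921… → L = 33.9%
L ≤ 0.5 → S = Δ/(Max+Min) = 143/(158+15) = 143/173 = 0.82658… → S = 82.7%
(the 1/255 factors cancel in S and H, so raw channel differences can be used)
Max is B' → H = 60 × ((R-G)/Δ + 4) = 60 × ((61-15)/143 + 4)
  46/143 + 4 = 0.3216… + 4 = 4.3216…
  H = 60 × 4.3216… = 259.300…° → H = 259.3°
= HSL(259.3°, 82.7%, 33.9%)


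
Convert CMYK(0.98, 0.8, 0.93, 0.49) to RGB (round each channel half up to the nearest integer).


R = 255 × (1-C) × (1-K) = 255 × 0.02 × 0.51 = 2.601 → 3
G = 255 × (1-M) × (1-K) = 255 × 0.20 × 0.51 = 26.01 → 26
B = 255 × (1-Y) × (1-K) = 255 × 0.07 × 0.51 = 9.1035 → 9
= RGB(3, 26, 9)


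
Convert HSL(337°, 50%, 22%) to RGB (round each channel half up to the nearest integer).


H=337°, S=0.50, L=0.22
C = (1-|2L-1|)×S = (1-|-0.56|)×0.50 = 0.22
H' = H/60 = 337/60 ≈ 5.6167; X = C×(1-|H' mod 2 - 1|) ≈ 0.0843
m = L - C/2 = 0.22 - 0.11 = 0.11
Sector ⌊H'⌋ = 5 → (R',G',B') = (0.22, 0.0, ≈0.0843)
RGB = ((R'+m)×255, (G'+m)×255, (B'+m)×255) = (84.15, 28.05, 49.555)
Round half up → RGB(84, 28, 50)


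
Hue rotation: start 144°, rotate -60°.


New hue = (H + rotation) mod 360
New hue = (144 -60) mod 360
= 84 mod 360
= 84°


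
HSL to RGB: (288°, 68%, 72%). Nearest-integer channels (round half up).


H=288°, S=0.68, L=0.72
C = (1-|2L-1|)×S = (1-|0.44|)×0.68 = 0.3808
H' = H/60 = 288/60 ≈ 4.8000; X = C×(1-|H' mod 2 - 1|) = 0.30464
m = L - C/2 = 0.72 - 0.1904 = 0.5296
Sector ⌊H'⌋ = 4 → (R',G',B') = (0.30464, 0.0, 0.3808)
RGB = ((R'+m)×255, (G'+m)×255, (B'+m)×255) = (212.7312, 135.048, 232.152)
Round half up → RGB(213, 135, 232)


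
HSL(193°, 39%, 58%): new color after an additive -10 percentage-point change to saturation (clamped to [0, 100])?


Original S = 39%
Adjustment = -10 percentage points
New S = 39 + (-10) = 29
Clamp to [0, 100] → 29
= HSL(193°, 29%, 58%)


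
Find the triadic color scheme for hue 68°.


Triadic: equally spaced at 120° intervals
H1 = 68°
H2 = (68 + 120) mod 360 = 188°
H3 = (68 + 240) mod 360 = 308°
Triadic = 68°, 188°, 308°


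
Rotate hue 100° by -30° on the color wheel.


New hue = (H + rotation) mod 360
New hue = (100 -30) mod 360
= 70 mod 360
= 70°


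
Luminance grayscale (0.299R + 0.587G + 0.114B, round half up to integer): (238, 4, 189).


Gray = 0.299×R + 0.587×G + 0.114×B
Gray = 0.299×238 + 0.587×4 + 0.114×189
Gray = 71.162 + 2.348 + 21.546
Gray = 95.056 → round half up → 95
Gray = 95


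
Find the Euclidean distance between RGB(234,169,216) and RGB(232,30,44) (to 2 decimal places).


d = √[(R₁-R₂)² + (G₁-G₂)² + (B₁-B₂)²]
d = √[(234-232)² + (169-30)² + (216-44)²]
d = √[4 + 19321 + 29584]
d = √48909
d ≈ 221.15


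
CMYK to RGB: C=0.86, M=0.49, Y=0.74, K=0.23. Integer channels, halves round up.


R = 255 × (1-C) × (1-K) = 255 × 0.14 × 0.77 = 27.489 → 27
G = 255 × (1-M) × (1-K) = 255 × 0.51 × 0.77 = 100.1385 → 100
B = 255 × (1-Y) × (1-K) = 255 × 0.26 × 0.77 = 51.051 → 51
= RGB(27, 100, 51)


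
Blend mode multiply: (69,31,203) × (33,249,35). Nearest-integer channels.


Multiply: C = A×B/255, rounded to nearest integer
R: 69×33/255 = 2277/255 ≈ 8.929 → 9
G: 31×249/255 = 7719/255 ≈ 30.271 → 30
B: 203×35/255 = 7105/255 ≈ 27.863 → 28
= RGB(9, 30, 28)


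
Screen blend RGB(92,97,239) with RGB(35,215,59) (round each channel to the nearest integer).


Screen: C = 255 - (255-A)×(255-B)/255, rounded to nearest integer
R: 255 - (255-92)×(255-35)/255 = 255 - 35860/255 ≈ 255 - 140.627 = 114.373 → 114
G: 255 - (255-97)×(255-215)/255 = 255 - 6320/255 ≈ 255 - 24.784 = 230.216 → 230
B: 255 - (255-239)×(255-59)/255 = 255 - 3136/255 ≈ 255 - 12.298 = 242.702 → 243
= RGB(114, 230, 243)


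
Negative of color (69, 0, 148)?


Invert: (255-R, 255-G, 255-B)
R: 255-69 = 186
G: 255-0 = 255
B: 255-148 = 107
= RGB(186, 255, 107)


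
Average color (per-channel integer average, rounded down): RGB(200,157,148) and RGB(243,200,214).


Midpoint: each channel = ⌊(C₁+C₂)/2⌋
R: ⌊(200+243)/2⌋ = 221
G: ⌊(157+200)/2⌋ = 178
B: ⌊(148+214)/2⌋ = 181
= RGB(221, 178, 181)


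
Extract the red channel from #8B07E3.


Color: #8B07E3
R = 8B = 139
G = 07 = 7
B = E3 = 227
Red = 139


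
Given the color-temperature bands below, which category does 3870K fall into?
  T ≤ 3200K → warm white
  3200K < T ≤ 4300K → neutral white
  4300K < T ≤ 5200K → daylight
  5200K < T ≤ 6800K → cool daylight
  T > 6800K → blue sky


Temperature: 3870K
3200K < 3870K ≤ 4300K → neutral white
Classification: neutral white


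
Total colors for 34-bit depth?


Colors = 2^bits = 2^34
= 17,179,869,184 colors


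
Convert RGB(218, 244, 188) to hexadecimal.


R = 218 → DA (hex)
G = 244 → F4 (hex)
B = 188 → BC (hex)
Hex = #DAF4BC


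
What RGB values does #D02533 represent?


D0 → 208 (R)
25 → 37 (G)
33 → 51 (B)
= RGB(208, 37, 51)


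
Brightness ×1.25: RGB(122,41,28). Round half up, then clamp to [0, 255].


Multiply each channel by 1.25, round half up, clamp to [0, 255]
R: 122×1.25 = 152.5 → round → 153
G: 41×1.25 = 51.25 → round → 51
B: 28×1.25 = 35
= RGB(153, 51, 35)


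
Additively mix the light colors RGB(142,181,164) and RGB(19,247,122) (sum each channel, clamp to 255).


Additive: each channel = min(255, C₁+C₂)
R: 142+19 = 161 → 161
G: 181+247 = 428 → 255
B: 164+122 = 286 → 255
= RGB(161, 255, 255)


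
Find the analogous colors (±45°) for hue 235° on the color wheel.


Base hue: 235°
Left analog: (235 - 45) mod 360 = 190°
Right analog: (235 + 45) mod 360 = 280°
Analogous hues = 190° and 280°


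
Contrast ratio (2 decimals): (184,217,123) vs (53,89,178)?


Linearize each sRGB channel c=v/255: c/12.92 if c ≤ 0.04045 else ((c+0.055)/1.055)^2.4
L = 0.2126×R_lin + 0.7152×G_lin + 0.0722×B_lin
Color 1 (184,217,123):
  R=184: 184/255≈0.7216 > 0.04045 → ((0.7216+0.055)/1.055)^2.4 ≈ 0.47932
  G=217: 217/255≈0.8510 > 0.04045 → ((0.8510+0.055)/1.055)^2.4 ≈ 0.69387
  B=123: 123/255≈0.4824 > 0.04045 → ((0.4824+0.055)/1.055)^2.4 ≈ 0.19807
  L1 = 0.2126×0.47932 + 0.7152×0.69387 + 0.0722×0.19807 ≈ 0.61246
Color 2 (53,89,178):
  R=53: 53/255≈0.2078 > 0.04045 → ((0.2078+0.055)/1.055)^2.4 ≈ 0.03560
  G=89: 89/255≈0.3490 > 0.04045 → ((0.3490+0.055)/1.055)^2.4 ≈ 0.09990
  B=178: 178/255≈0.6980 > 0.04045 → ((0.6980+0.055)/1.055)^2.4 ≈ 0.44520
  L2 = 0.2126×0.03560 + 0.7152×0.09990 + 0.0722×0.44520 ≈ 0.11116
Lighter = 0.61246, Darker = 0.11116
Ratio = (L_lighter + 0.05) / (L_darker + 0.05)
Ratio = (0.61246 + 0.05) / (0.11116 + 0.05) = 0.66246 / 0.16116 ≈ 4.1106
Ratio ≈ 4.11:1


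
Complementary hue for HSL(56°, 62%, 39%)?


Complement = opposite side of color wheel = hue + 180°
H' = (56 + 180) mod 360 = 236°
S and L unchanged.
= HSL(236°, 62%, 39%)


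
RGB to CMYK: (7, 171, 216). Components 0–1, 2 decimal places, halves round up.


R'=7/255≈0.0275, G'=171/255≈0.6706, B'=216/255≈0.8471
K = 1 - max(R',G',B') = 1 - 216/255 = 39/255 = 0.15294… → 0.15
(1-R'-K)/(1-K) simplifies to (max-R)/max with max = 216:
C = (216-7)/216 = 209/216 = 0.96759… → 0.97
M = (216-171)/216 = 45/216 = 0.20833… → 0.21
Y = (216-216)/216 = 0/216 = 0 → 0.00
= CMYK(0.97, 0.21, 0.00, 0.15)


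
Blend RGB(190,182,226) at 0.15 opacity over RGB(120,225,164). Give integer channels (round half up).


C = α×F + (1-α)×B, with 1-α = 0.85
R: 0.15×190 + 0.85×120 = 28.50 + 102.00 = 130.50 → 131
G: 0.15×182 + 0.85×225 = 27.30 + 191.25 = 218.55 → 219
B: 0.15×226 + 0.85×164 = 33.90 + 139.40 = 173.30 → 173
= RGB(131, 219, 173)


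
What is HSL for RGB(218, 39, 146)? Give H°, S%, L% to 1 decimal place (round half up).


Normalize: R'=218/255≈0.8549, G'=39/255≈0.1529, B'=146/255≈0.5725
Max=218/255, Min=39/255, Δ=Max-Min=179/255
L = (Max+Min)/2 = (218+39)/510 = 257/510 = 0.50392… → L = 50.4%
L > 0.5 → S = Δ/(2-Max-Min) = 179/(510-218-39) = 179/253 = 0.70750… → S = 70.8%
(the 1/255 factors cancel in S and H, so raw channel differences can be used)
Max is R' → H = 60 × (((G-B)/Δ) mod 6) = 60 × (((39-146)/179) mod 6)
  (-107)/179 = -0.5977…; negative, so add 6 → 5.4022…
  H = 60 × 5.4022… = 324.134…° → H = 324.1°
= HSL(324.1°, 70.8%, 50.4%)


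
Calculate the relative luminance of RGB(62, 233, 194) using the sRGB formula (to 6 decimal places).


Linearize each channel (sRGB transfer function): c = v/255; c_lin = c/12.92 if c ≤ 0.04045, else ((c+0.055)/1.055)^2.4
  R: 62/255 ≈ 0.243137 > 0.04045 → ((0.243137+0.055)/1.055)^2.4 ≈ 0.048172
  G: 233/255 ≈ 0.913725 > 0.04045 → ((0.913725+0.055)/1.055)^2.4 ≈ 0.814847
  B: 194/255 ≈ 0.760784 > 0.04045 → ((0.760784+0.055)/1.055)^2.4 ≈ 0.539479
R_lin = 0.048172, G_lin = 0.814847, B_lin = 0.539479
L = 0.2126×R + 0.7152×G + 0.0722×B
L = 0.2126×0.048172 + 0.7152×0.814847 + 0.0722×0.539479
L ≈ 0.631970


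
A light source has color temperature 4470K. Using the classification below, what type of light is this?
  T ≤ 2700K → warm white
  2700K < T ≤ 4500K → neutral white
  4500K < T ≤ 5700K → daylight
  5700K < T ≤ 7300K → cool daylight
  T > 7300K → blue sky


Temperature: 4470K
2700K < 4470K ≤ 4500K → neutral white
Classification: neutral white


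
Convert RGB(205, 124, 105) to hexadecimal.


R = 205 → CD (hex)
G = 124 → 7C (hex)
B = 105 → 69 (hex)
Hex = #CD7C69


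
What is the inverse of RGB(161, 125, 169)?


Invert: (255-R, 255-G, 255-B)
R: 255-161 = 94
G: 255-125 = 130
B: 255-169 = 86
= RGB(94, 130, 86)


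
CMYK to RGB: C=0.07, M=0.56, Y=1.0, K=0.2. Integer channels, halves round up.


R = 255 × (1-C) × (1-K) = 255 × 0.93 × 0.80 = 189.72 → 190
G = 255 × (1-M) × (1-K) = 255 × 0.44 × 0.80 = 89.76 → 90
B = 255 × (1-Y) × (1-K) = 255 × 0.00 × 0.80 = 0
= RGB(190, 90, 0)


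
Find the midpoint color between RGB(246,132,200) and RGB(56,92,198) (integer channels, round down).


Midpoint: each channel = ⌊(C₁+C₂)/2⌋
R: ⌊(246+56)/2⌋ = 151
G: ⌊(132+92)/2⌋ = 112
B: ⌊(200+198)/2⌋ = 199
= RGB(151, 112, 199)


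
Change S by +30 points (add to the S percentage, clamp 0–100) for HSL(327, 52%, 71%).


Original S = 52%
Adjustment = +30 percentage points
New S = 52 + (30) = 82
Clamp to [0, 100] → 82
= HSL(327°, 82%, 71%)


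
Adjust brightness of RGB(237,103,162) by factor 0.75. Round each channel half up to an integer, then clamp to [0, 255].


Multiply each channel by 0.75, round half up, clamp to [0, 255]
R: 237×0.75 = 177.75 → round → 178
G: 103×0.75 = 77.25 → round → 77
B: 162×0.75 = 121.5 → round → 122
= RGB(178, 77, 122)


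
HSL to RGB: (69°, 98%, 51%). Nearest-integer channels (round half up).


H=69°, S=0.98, L=0.51
C = (1-|2L-1|)×S = (1-|0.02|)×0.98 = 0.9604
H' = H/60 = 69/60 ≈ 1.1500; X = C×(1-|H' mod 2 - 1|) = 0.81634
m = L - C/2 = 0.51 - 0.4802 = 0.0298
Sector ⌊H'⌋ = 1 → (R',G',B') = (0.81634, 0.9604, 0.0)
RGB = ((R'+m)×255, (G'+m)×255, (B'+m)×255) = (215.7657, 252.501, 7.599)
Round half up → RGB(216, 253, 8)


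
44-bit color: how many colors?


Colors = 2^bits = 2^44
= 17,592,186,044,416 colors


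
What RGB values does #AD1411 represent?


AD → 173 (R)
14 → 20 (G)
11 → 17 (B)
= RGB(173, 20, 17)


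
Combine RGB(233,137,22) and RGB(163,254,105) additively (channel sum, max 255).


Additive: each channel = min(255, C₁+C₂)
R: 233+163 = 396 → 255
G: 137+254 = 391 → 255
B: 22+105 = 127 → 127
= RGB(255, 255, 127)


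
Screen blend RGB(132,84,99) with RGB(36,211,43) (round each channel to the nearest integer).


Screen: C = 255 - (255-A)×(255-B)/255, rounded to nearest integer
R: 255 - (255-132)×(255-36)/255 = 255 - 26937/255 ≈ 255 - 105.635 = 149.365 → 149
G: 255 - (255-84)×(255-211)/255 = 255 - 7524/255 ≈ 255 - 29.506 = 225.494 → 225
B: 255 - (255-99)×(255-43)/255 = 255 - 33072/255 ≈ 255 - 129.694 = 125.306 → 125
= RGB(149, 225, 125)


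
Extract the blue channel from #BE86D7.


Color: #BE86D7
R = BE = 190
G = 86 = 134
B = D7 = 215
Blue = 215


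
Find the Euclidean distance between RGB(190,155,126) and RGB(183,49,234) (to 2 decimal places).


d = √[(R₁-R₂)² + (G₁-G₂)² + (B₁-B₂)²]
d = √[(190-183)² + (155-49)² + (126-234)²]
d = √[49 + 11236 + 11664]
d = √22949
d ≈ 151.49


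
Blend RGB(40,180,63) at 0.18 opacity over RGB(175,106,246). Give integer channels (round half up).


C = α×F + (1-α)×B, with 1-α = 0.82
R: 0.18×40 + 0.82×175 = 7.20 + 143.50 = 150.70 → 151
G: 0.18×180 + 0.82×106 = 32.40 + 86.92 = 119.32 → 119
B: 0.18×63 + 0.82×246 = 11.34 + 201.72 = 213.06 → 213
= RGB(151, 119, 213)


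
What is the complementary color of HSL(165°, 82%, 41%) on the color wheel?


Complement = opposite side of color wheel = hue + 180°
H' = (165 + 180) mod 360 = 345°
S and L unchanged.
= HSL(345°, 82%, 41%)


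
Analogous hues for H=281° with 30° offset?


Base hue: 281°
Left analog: (281 - 30) mod 360 = 251°
Right analog: (281 + 30) mod 360 = 311°
Analogous hues = 251° and 311°


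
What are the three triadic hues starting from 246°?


Triadic: equally spaced at 120° intervals
H1 = 246°
H2 = (246 + 120) mod 360 = 6°
H3 = (246 + 240) mod 360 = 126°
Triadic = 246°, 6°, 126°


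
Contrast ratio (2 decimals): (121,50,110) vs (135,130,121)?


Linearize each sRGB channel c=v/255: c/12.92 if c ≤ 0.04045 else ((c+0.055)/1.055)^2.4
L = 0.2126×R_lin + 0.7152×G_lin + 0.0722×B_lin
Color 1 (121,50,110):
  R=121: 121/255≈0.4745 > 0.04045 → ((0.4745+0.055)/1.055)^2.4 ≈ 0.19120
  G=50: 50/255≈0.1961 > 0.04045 → ((0.1961+0.055)/1.055)^2.4 ≈ 0.03190
  B=110: 110/255≈0.4314 > 0.04045 → ((0.4314+0.055)/1.055)^2.4 ≈ 0.15593
  L1 = 0.2126×0.19120 + 0.7152×0.03190 + 0.0722×0.15593 ≈ 0.07472
Color 2 (135,130,121):
  R=135: 135/255≈0.5294 > 0.04045 → ((0.5294+0.055)/1.055)^2.4 ≈ 0.24228
  G=130: 130/255≈0.5098 > 0.04045 → ((0.5098+0.055)/1.055)^2.4 ≈ 0.22323
  B=121: 121/255≈0.4745 > 0.04045 → ((0.4745+0.055)/1.055)^2.4 ≈ 0.19120
  L2 = 0.2126×0.24228 + 0.7152×0.22323 + 0.0722×0.19120 ≈ 0.22497
Lighter = 0.22497, Darker = 0.07472
Ratio = (L_lighter + 0.05) / (L_darker + 0.05)
Ratio = (0.22497 + 0.05) / (0.07472 + 0.05) = 0.27497 / 0.12472 ≈ 2.2047
Ratio ≈ 2.20:1


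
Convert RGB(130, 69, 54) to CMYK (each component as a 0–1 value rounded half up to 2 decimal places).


R'=130/255≈0.5098, G'=69/255≈0.2706, B'=54/255≈0.2118
K = 1 - max(R',G',B') = 1 - 130/255 = 125/255 = 0.49019… → 0.49
(1-R'-K)/(1-K) simplifies to (max-R)/max with max = 130:
C = (130-130)/130 = 0/130 = 0 → 0.00
M = (130-69)/130 = 61/130 = 0.46923… → 0.47
Y = (130-54)/130 = 76/130 = 0.58461… → 0.58
= CMYK(0.00, 0.47, 0.58, 0.49)


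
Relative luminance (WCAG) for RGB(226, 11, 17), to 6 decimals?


Linearize each channel (sRGB transfer function): c = v/255; c_lin = c/12.92 if c ≤ 0.04045, else ((c+0.055)/1.055)^2.4
  R: 226/255 ≈ 0.886275 > 0.04045 → ((0.886275+0.055)/1.055)^2.4 ≈ 0.760525
  G: 11/255 ≈ 0.043137 > 0.04045 → ((0.043137+0.055)/1.055)^2.4 ≈ 0.003347
  B: 17/255 ≈ 0.066667 > 0.04045 → ((0.066667+0.055)/1.055)^2.4 ≈ 0.005605
R_lin = 0.760525, G_lin = 0.003347, B_lin = 0.005605
L = 0.2126×R + 0.7152×G + 0.0722×B
L = 0.2126×0.760525 + 0.7152×0.003347 + 0.0722×0.005605
L ≈ 0.164486


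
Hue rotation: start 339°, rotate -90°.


New hue = (H + rotation) mod 360
New hue = (339 -90) mod 360
= 249 mod 360
= 249°


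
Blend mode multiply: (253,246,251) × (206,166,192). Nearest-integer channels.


Multiply: C = A×B/255, rounded to nearest integer
R: 253×206/255 = 52118/255 ≈ 204.384 → 204
G: 246×166/255 = 40836/255 ≈ 160.141 → 160
B: 251×192/255 = 48192/255 ≈ 188.988 → 189
= RGB(204, 160, 189)


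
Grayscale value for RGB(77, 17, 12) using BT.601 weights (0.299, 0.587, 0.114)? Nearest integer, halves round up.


Gray = 0.299×R + 0.587×G + 0.114×B
Gray = 0.299×77 + 0.587×17 + 0.114×12
Gray = 23.023 + 9.979 + 1.368
Gray = 34.370 → round half up → 34
Gray = 34


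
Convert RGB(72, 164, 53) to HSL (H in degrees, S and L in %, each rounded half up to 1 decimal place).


Normalize: R'=72/255≈0.2824, G'=164/255≈0.6431, B'=53/255≈0.2078
Max=164/255, Min=53/255, Δ=Max-Min=111/255
L = (Max+Min)/2 = (164+53)/510 = 217/510 = 0.42549… → L = 42.5%
L ≤ 0.5 → S = Δ/(Max+Min) = 111/(164+53) = 111/217 = 0.51152… → S = 51.2%
(the 1/255 factors cancel in S and H, so raw channel differences can be used)
Max is G' → H = 60 × ((B-R)/Δ + 2) = 60 × ((53-72)/111 + 2)
  -19/111 + 2 = -0.1711… + 2 = 1.8288…
  H = 60 × 1.8288… = 109.729…° → H = 109.7°
= HSL(109.7°, 51.2%, 42.5%)


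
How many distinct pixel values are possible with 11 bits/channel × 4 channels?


Total bits = 11 bits/channel × 4 channels = 44 bits
Distinct pixel values = 2^44
= 17,592,186,044,416 pixel values


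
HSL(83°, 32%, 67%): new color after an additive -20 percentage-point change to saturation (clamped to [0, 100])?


Original S = 32%
Adjustment = -20 percentage points
New S = 32 + (-20) = 12
Clamp to [0, 100] → 12
= HSL(83°, 12%, 67%)


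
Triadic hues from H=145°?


Triadic: equally spaced at 120° intervals
H1 = 145°
H2 = (145 + 120) mod 360 = 265°
H3 = (145 + 240) mod 360 = 25°
Triadic = 145°, 265°, 25°


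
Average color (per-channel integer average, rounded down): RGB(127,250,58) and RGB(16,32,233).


Midpoint: each channel = ⌊(C₁+C₂)/2⌋
R: ⌊(127+16)/2⌋ = 71
G: ⌊(250+32)/2⌋ = 141
B: ⌊(58+233)/2⌋ = 145
= RGB(71, 141, 145)


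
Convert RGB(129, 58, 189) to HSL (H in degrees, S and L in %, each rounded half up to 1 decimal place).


Normalize: R'=129/255≈0.5059, G'=58/255≈0.2275, B'=189/255≈0.7412
Max=189/255, Min=58/255, Δ=Max-Min=131/255
L = (Max+Min)/2 = (189+58)/510 = 247/510 = 0.48431… → L = 48.4%
L ≤ 0.5 → S = Δ/(Max+Min) = 131/(189+58) = 131/247 = 0.53036… → S = 53.0%
(the 1/255 factors cancel in S and H, so raw channel differences can be used)
Max is B' → H = 60 × ((R-G)/Δ + 4) = 60 × ((129-58)/131 + 4)
  71/131 + 4 = 0.5419… + 4 = 4.5419…
  H = 60 × 4.5419… = 272.519…° → H = 272.5°
= HSL(272.5°, 53.0%, 48.4%)


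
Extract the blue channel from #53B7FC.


Color: #53B7FC
R = 53 = 83
G = B7 = 183
B = FC = 252
Blue = 252


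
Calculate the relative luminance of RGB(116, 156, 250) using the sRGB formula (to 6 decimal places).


Linearize each channel (sRGB transfer function): c = v/255; c_lin = c/12.92 if c ≤ 0.04045, else ((c+0.055)/1.055)^2.4
  R: 116/255 ≈ 0.454902 > 0.04045 → ((0.454902+0.055)/1.055)^2.4 ≈ 0.174647
  G: 156/255 ≈ 0.611765 > 0.04045 → ((0.611765+0.055)/1.055)^2.4 ≈ 0.332452
  B: 250/255 ≈ 0.980392 > 0.04045 → ((0.980392+0.055)/1.055)^2.4 ≈ 0.955973
R_lin = 0.174647, G_lin = 0.332452, B_lin = 0.955973
L = 0.2126×R + 0.7152×G + 0.0722×B
L = 0.2126×0.174647 + 0.7152×0.332452 + 0.0722×0.955973
L ≈ 0.343921


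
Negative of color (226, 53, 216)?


Invert: (255-R, 255-G, 255-B)
R: 255-226 = 29
G: 255-53 = 202
B: 255-216 = 39
= RGB(29, 202, 39)


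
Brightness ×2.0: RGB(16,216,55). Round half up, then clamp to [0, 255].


Multiply each channel by 2.0, round half up, clamp to [0, 255]
R: 16×2.0 = 32
G: 216×2.0 = 432 → clamp → 255
B: 55×2.0 = 110
= RGB(32, 255, 110)


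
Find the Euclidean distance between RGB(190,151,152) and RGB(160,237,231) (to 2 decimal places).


d = √[(R₁-R₂)² + (G₁-G₂)² + (B₁-B₂)²]
d = √[(190-160)² + (151-237)² + (152-231)²]
d = √[900 + 7396 + 6241]
d = √14537
d ≈ 120.57


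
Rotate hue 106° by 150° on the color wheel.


New hue = (H + rotation) mod 360
New hue = (106 + 150) mod 360
= 256 mod 360
= 256°


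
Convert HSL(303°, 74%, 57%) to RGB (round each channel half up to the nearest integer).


H=303°, S=0.74, L=0.57
C = (1-|2L-1|)×S = (1-|0.14|)×0.74 = 0.6364
H' = H/60 = 303/60 ≈ 5.0500; X = C×(1-|H' mod 2 - 1|) = 0.60458
m = L - C/2 = 0.57 - 0.3182 = 0.2518
Sector ⌊H'⌋ = 5 → (R',G',B') = (0.6364, 0.0, 0.60458)
RGB = ((R'+m)×255, (G'+m)×255, (B'+m)×255) = (226.491, 64.209, 218.3769)
Round half up → RGB(226, 64, 218)


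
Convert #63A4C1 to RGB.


63 → 99 (R)
A4 → 164 (G)
C1 → 193 (B)
= RGB(99, 164, 193)


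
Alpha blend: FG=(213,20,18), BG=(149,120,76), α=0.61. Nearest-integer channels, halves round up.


C = α×F + (1-α)×B, with 1-α = 0.39
R: 0.61×213 + 0.39×149 = 129.93 + 58.11 = 188.04 → 188
G: 0.61×20 + 0.39×120 = 12.20 + 46.80 = 59.00 → 59
B: 0.61×18 + 0.39×76 = 10.98 + 29.64 = 40.62 → 41
= RGB(188, 59, 41)


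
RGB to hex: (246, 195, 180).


R = 246 → F6 (hex)
G = 195 → C3 (hex)
B = 180 → B4 (hex)
Hex = #F6C3B4


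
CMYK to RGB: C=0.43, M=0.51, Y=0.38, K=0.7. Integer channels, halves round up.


R = 255 × (1-C) × (1-K) = 255 × 0.57 × 0.30 = 43.605 → 44
G = 255 × (1-M) × (1-K) = 255 × 0.49 × 0.30 = 37.485 → 37
B = 255 × (1-Y) × (1-K) = 255 × 0.62 × 0.30 = 47.43 → 47
= RGB(44, 37, 47)


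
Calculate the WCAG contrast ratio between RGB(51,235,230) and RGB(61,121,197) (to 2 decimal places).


Linearize each sRGB channel c=v/255: c/12.92 if c ≤ 0.04045 else ((c+0.055)/1.055)^2.4
L = 0.2126×R_lin + 0.7152×G_lin + 0.0722×B_lin
Color 1 (51,235,230):
  R=51: 51/255≈0.2000 > 0.04045 → ((0.2000+0.055)/1.055)^2.4 ≈ 0.03310
  G=235: 235/255≈0.9216 > 0.04045 → ((0.9216+0.055)/1.055)^2.4 ≈ 0.83077
  B=230: 230/255≈0.9020 > 0.04045 → ((0.9020+0.055)/1.055)^2.4 ≈ 0.79130
  L1 = 0.2126×0.03310 + 0.7152×0.83077 + 0.0722×0.79130 ≈ 0.65834
Color 2 (61,121,197):
  R=61: 61/255≈0.2392 > 0.04045 → ((0.2392+0.055)/1.055)^2.4 ≈ 0.04667
  G=121: 121/255≈0.4745 > 0.04045 → ((0.4745+0.055)/1.055)^2.4 ≈ 0.19120
  B=197: 197/255≈0.7725 > 0.04045 → ((0.7725+0.055)/1.055)^2.4 ≈ 0.55834
  L2 = 0.2126×0.04667 + 0.7152×0.19120 + 0.0722×0.55834 ≈ 0.18698
Lighter = 0.65834, Darker = 0.18698
Ratio = (L_lighter + 0.05) / (L_darker + 0.05)
Ratio = (0.65834 + 0.05) / (0.18698 + 0.05) = 0.70834 / 0.23698 ≈ 2.9890
Ratio ≈ 2.99:1


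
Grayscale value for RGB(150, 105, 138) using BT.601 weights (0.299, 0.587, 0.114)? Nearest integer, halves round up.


Gray = 0.299×R + 0.587×G + 0.114×B
Gray = 0.299×150 + 0.587×105 + 0.114×138
Gray = 44.850 + 61.635 + 15.732
Gray = 122.217 → round half up → 122
Gray = 122


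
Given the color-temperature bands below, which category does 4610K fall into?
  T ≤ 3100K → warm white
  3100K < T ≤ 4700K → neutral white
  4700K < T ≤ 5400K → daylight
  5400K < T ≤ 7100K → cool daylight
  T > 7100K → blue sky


Temperature: 4610K
3100K < 4610K ≤ 4700K → neutral white
Classification: neutral white


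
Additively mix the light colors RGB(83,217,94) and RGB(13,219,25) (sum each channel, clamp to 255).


Additive: each channel = min(255, C₁+C₂)
R: 83+13 = 96 → 96
G: 217+219 = 436 → 255
B: 94+25 = 119 → 119
= RGB(96, 255, 119)


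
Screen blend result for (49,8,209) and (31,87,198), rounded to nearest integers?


Screen: C = 255 - (255-A)×(255-B)/255, rounded to nearest integer
R: 255 - (255-49)×(255-31)/255 = 255 - 46144/255 ≈ 255 - 180.957 = 74.043 → 74
G: 255 - (255-8)×(255-87)/255 = 255 - 41496/255 ≈ 255 - 162.729 = 92.271 → 92
B: 255 - (255-209)×(255-198)/255 = 255 - 2622/255 ≈ 255 - 10.282 = 244.718 → 245
= RGB(74, 92, 245)


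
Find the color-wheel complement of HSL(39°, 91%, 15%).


Complement = opposite side of color wheel = hue + 180°
H' = (39 + 180) mod 360 = 219°
S and L unchanged.
= HSL(219°, 91%, 15%)


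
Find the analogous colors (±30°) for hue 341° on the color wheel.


Base hue: 341°
Left analog: (341 - 30) mod 360 = 311°
Right analog: (341 + 30) mod 360 = 11°
Analogous hues = 311° and 11°


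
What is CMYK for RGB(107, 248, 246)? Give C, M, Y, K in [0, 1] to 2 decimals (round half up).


R'=107/255≈0.4196, G'=248/255≈0.9725, B'=246/255≈0.9647
K = 1 - max(R',G',B') = 1 - 248/255 = 7/255 = 0.02745… → 0.03
(1-R'-K)/(1-K) simplifies to (max-R)/max with max = 248:
C = (248-107)/248 = 141/248 = 0.56854… → 0.57
M = (248-248)/248 = 0/248 = 0 → 0.00
Y = (248-246)/248 = 2/248 = 0.00806… → 0.01
= CMYK(0.57, 0.00, 0.01, 0.03)


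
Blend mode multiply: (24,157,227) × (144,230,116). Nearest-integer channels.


Multiply: C = A×B/255, rounded to nearest integer
R: 24×144/255 = 3456/255 ≈ 13.553 → 14
G: 157×230/255 = 36110/255 ≈ 141.608 → 142
B: 227×116/255 = 26332/255 ≈ 103.263 → 103
= RGB(14, 142, 103)


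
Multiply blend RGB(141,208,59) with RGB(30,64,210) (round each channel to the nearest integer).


Multiply: C = A×B/255, rounded to nearest integer
R: 141×30/255 = 4230/255 ≈ 16.588 → 17
G: 208×64/255 = 13312/255 ≈ 52.204 → 52
B: 59×210/255 = 12390/255 ≈ 48.588 → 49
= RGB(17, 52, 49)


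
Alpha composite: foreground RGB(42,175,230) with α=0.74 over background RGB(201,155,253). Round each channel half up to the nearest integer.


C = α×F + (1-α)×B, with 1-α = 0.26
R: 0.74×42 + 0.26×201 = 31.08 + 52.26 = 83.34 → 83
G: 0.74×175 + 0.26×155 = 129.50 + 40.30 = 169.80 → 170
B: 0.74×230 + 0.26×253 = 170.20 + 65.78 = 235.98 → 236
= RGB(83, 170, 236)


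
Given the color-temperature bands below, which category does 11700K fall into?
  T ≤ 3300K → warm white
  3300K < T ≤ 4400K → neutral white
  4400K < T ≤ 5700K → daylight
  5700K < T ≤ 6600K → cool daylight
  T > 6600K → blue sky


Temperature: 11700K
11700K > 6600K → blue sky
Classification: blue sky


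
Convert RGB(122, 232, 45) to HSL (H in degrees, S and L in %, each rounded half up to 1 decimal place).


Normalize: R'=122/255≈0.4784, G'=232/255≈0.9098, B'=45/255≈0.1765
Max=232/255, Min=45/255, Δ=Max-Min=187/255
L = (Max+Min)/2 = (232+45)/510 = 277/510 = 0.54313… → L = 54.3%
L > 0.5 → S = Δ/(2-Max-Min) = 187/(510-232-45) = 187/233 = 0.80257… → S = 80.3%
(the 1/255 factors cancel in S and H, so raw channel differences can be used)
Max is G' → H = 60 × ((B-R)/Δ + 2) = 60 × ((45-122)/187 + 2)
  -77/187 + 2 = -0.4117… + 2 = 1.5882…
  H = 60 × 1.5882… = 95.294…° → H = 95.3°
= HSL(95.3°, 80.3%, 54.3%)


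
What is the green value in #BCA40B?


Color: #BCA40B
R = BC = 188
G = A4 = 164
B = 0B = 11
Green = 164


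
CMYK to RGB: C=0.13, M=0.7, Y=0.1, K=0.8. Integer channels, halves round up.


R = 255 × (1-C) × (1-K) = 255 × 0.87 × 0.20 = 44.37 → 44
G = 255 × (1-M) × (1-K) = 255 × 0.30 × 0.20 = 15.3 → 15
B = 255 × (1-Y) × (1-K) = 255 × 0.90 × 0.20 = 45.9 → 46
= RGB(44, 15, 46)


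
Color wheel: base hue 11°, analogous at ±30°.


Base hue: 11°
Left analog: (11 - 30) mod 360 = 341°
Right analog: (11 + 30) mod 360 = 41°
Analogous hues = 341° and 41°


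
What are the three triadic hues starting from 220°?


Triadic: equally spaced at 120° intervals
H1 = 220°
H2 = (220 + 120) mod 360 = 340°
H3 = (220 + 240) mod 360 = 100°
Triadic = 220°, 340°, 100°


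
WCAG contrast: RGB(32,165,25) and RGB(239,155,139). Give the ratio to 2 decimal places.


Linearize each sRGB channel c=v/255: c/12.92 if c ≤ 0.04045 else ((c+0.055)/1.055)^2.4
L = 0.2126×R_lin + 0.7152×G_lin + 0.0722×B_lin
Color 1 (32,165,25):
  R=32: 32/255≈0.1255 > 0.04045 → ((0.1255+0.055)/1.055)^2.4 ≈ 0.01444
  G=165: 165/255≈0.6471 > 0.04045 → ((0.6471+0.055)/1.055)^2.4 ≈ 0.37626
  B=25: 25/255≈0.0980 > 0.04045 → ((0.0980+0.055)/1.055)^2.4 ≈ 0.00972
  L1 = 0.2126×0.01444 + 0.7152×0.37626 + 0.0722×0.00972 ≈ 0.27288
Color 2 (239,155,139):
  R=239: 239/255≈0.9373 > 0.04045 → ((0.9373+0.055)/1.055)^2.4 ≈ 0.86316
  G=155: 155/255≈0.6078 > 0.04045 → ((0.6078+0.055)/1.055)^2.4 ≈ 0.32778
  B=139: 139/255≈0.5451 > 0.04045 → ((0.5451+0.055)/1.055)^2.4 ≈ 0.25818
  L2 = 0.2126×0.86316 + 0.7152×0.32778 + 0.0722×0.25818 ≈ 0.43657
Lighter = 0.43657, Darker = 0.27288
Ratio = (L_lighter + 0.05) / (L_darker + 0.05)
Ratio = (0.43657 + 0.05) / (0.27288 + 0.05) = 0.48657 / 0.32288 ≈ 1.5070
Ratio ≈ 1.51:1


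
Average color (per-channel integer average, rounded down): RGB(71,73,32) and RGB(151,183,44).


Midpoint: each channel = ⌊(C₁+C₂)/2⌋
R: ⌊(71+151)/2⌋ = 111
G: ⌊(73+183)/2⌋ = 128
B: ⌊(32+44)/2⌋ = 38
= RGB(111, 128, 38)


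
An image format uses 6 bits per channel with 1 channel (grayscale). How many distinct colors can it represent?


Total bits = 6 bits/channel × 1 channels = 6 bits
Distinct colors = 2^6
= 64 colors


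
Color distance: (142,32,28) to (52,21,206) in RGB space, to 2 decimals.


d = √[(R₁-R₂)² + (G₁-G₂)² + (B₁-B₂)²]
d = √[(142-52)² + (32-21)² + (28-206)²]
d = √[8100 + 121 + 31684]
d = √39905
d ≈ 199.76


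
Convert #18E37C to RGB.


18 → 24 (R)
E3 → 227 (G)
7C → 124 (B)
= RGB(24, 227, 124)


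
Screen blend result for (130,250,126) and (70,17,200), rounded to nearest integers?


Screen: C = 255 - (255-A)×(255-B)/255, rounded to nearest integer
R: 255 - (255-130)×(255-70)/255 = 255 - 23125/255 ≈ 255 - 90.686 = 164.314 → 164
G: 255 - (255-250)×(255-17)/255 = 255 - 1190/255 ≈ 255 - 4.667 = 250.333 → 250
B: 255 - (255-126)×(255-200)/255 = 255 - 7095/255 ≈ 255 - 27.824 = 227.176 → 227
= RGB(164, 250, 227)


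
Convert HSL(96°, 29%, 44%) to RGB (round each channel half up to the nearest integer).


H=96°, S=0.29, L=0.44
C = (1-|2L-1|)×S = (1-|-0.12|)×0.29 = 0.2552
H' = H/60 = 96/60 ≈ 1.6000; X = C×(1-|H' mod 2 - 1|) = 0.10208
m = L - C/2 = 0.44 - 0.1276 = 0.3124
Sector ⌊H'⌋ = 1 → (R',G',B') = (0.10208, 0.2552, 0.0)
RGB = ((R'+m)×255, (G'+m)×255, (B'+m)×255) = (105.6924, 144.738, 79.662)
Round half up → RGB(106, 145, 80)


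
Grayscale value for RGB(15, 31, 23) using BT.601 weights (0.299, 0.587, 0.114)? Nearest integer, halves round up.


Gray = 0.299×R + 0.587×G + 0.114×B
Gray = 0.299×15 + 0.587×31 + 0.114×23
Gray = 4.485 + 18.197 + 2.622
Gray = 25.304 → round half up → 25
Gray = 25


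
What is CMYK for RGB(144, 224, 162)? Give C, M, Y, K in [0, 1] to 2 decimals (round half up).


R'=144/255≈0.5647, G'=224/255≈0.8784, B'=162/255≈0.6353
K = 1 - max(R',G',B') = 1 - 224/255 = 31/255 = 0.12156… → 0.12
(1-R'-K)/(1-K) simplifies to (max-R)/max with max = 224:
C = (224-144)/224 = 80/224 = 0.35714… → 0.36
M = (224-224)/224 = 0/224 = 0 → 0.00
Y = (224-162)/224 = 62/224 = 0.27678… → 0.28
= CMYK(0.36, 0.00, 0.28, 0.12)


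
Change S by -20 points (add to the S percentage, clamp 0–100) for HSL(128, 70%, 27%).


Original S = 70%
Adjustment = -20 percentage points
New S = 70 + (-20) = 50
Clamp to [0, 100] → 50
= HSL(128°, 50%, 27%)


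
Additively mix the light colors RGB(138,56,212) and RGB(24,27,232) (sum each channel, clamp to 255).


Additive: each channel = min(255, C₁+C₂)
R: 138+24 = 162 → 162
G: 56+27 = 83 → 83
B: 212+232 = 444 → 255
= RGB(162, 83, 255)


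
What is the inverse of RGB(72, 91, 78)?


Invert: (255-R, 255-G, 255-B)
R: 255-72 = 183
G: 255-91 = 164
B: 255-78 = 177
= RGB(183, 164, 177)


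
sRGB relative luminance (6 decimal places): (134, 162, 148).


Linearize each channel (sRGB transfer function): c = v/255; c_lin = c/12.92 if c ≤ 0.04045, else ((c+0.055)/1.055)^2.4
  R: 134/255 ≈ 0.525490 > 0.04045 → ((0.525490+0.055)/1.055)^2.4 ≈ 0.238398
  G: 162/255 ≈ 0.635294 > 0.04045 → ((0.635294+0.055)/1.055)^2.4 ≈ 0.361307
  B: 148/255 ≈ 0.580392 > 0.04045 → ((0.580392+0.055)/1.055)^2.4 ≈ 0.296138
R_lin = 0.238398, G_lin = 0.361307, B_lin = 0.296138
L = 0.2126×R + 0.7152×G + 0.0722×B
L = 0.2126×0.238398 + 0.7152×0.361307 + 0.0722×0.296138
L ≈ 0.330471


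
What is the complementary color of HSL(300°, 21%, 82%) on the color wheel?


Complement = opposite side of color wheel = hue + 180°
H' = (300 + 180) mod 360 = 120°
S and L unchanged.
= HSL(120°, 21%, 82%)


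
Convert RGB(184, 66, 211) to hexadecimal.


R = 184 → B8 (hex)
G = 66 → 42 (hex)
B = 211 → D3 (hex)
Hex = #B842D3


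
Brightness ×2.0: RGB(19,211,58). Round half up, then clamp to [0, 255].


Multiply each channel by 2.0, round half up, clamp to [0, 255]
R: 19×2.0 = 38
G: 211×2.0 = 422 → clamp → 255
B: 58×2.0 = 116
= RGB(38, 255, 116)


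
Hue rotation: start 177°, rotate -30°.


New hue = (H + rotation) mod 360
New hue = (177 -30) mod 360
= 147 mod 360
= 147°


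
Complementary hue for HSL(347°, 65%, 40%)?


Complement = opposite side of color wheel = hue + 180°
H' = (347 + 180) mod 360 = 167°
S and L unchanged.
= HSL(167°, 65%, 40%)


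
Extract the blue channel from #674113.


Color: #674113
R = 67 = 103
G = 41 = 65
B = 13 = 19
Blue = 19


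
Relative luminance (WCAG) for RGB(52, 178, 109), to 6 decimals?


Linearize each channel (sRGB transfer function): c = v/255; c_lin = c/12.92 if c ≤ 0.04045, else ((c+0.055)/1.055)^2.4
  R: 52/255 ≈ 0.203922 > 0.04045 → ((0.203922+0.055)/1.055)^2.4 ≈ 0.034340
  G: 178/255 ≈ 0.698039 > 0.04045 → ((0.698039+0.055)/1.055)^2.4 ≈ 0.445201
  B: 109/255 ≈ 0.427451 > 0.04045 → ((0.427451+0.055)/1.055)^2.4 ≈ 0.152926
R_lin = 0.034340, G_lin = 0.445201, B_lin = 0.152926
L = 0.2126×R + 0.7152×G + 0.0722×B
L = 0.2126×0.034340 + 0.7152×0.445201 + 0.0722×0.152926
L ≈ 0.336750


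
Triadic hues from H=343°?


Triadic: equally spaced at 120° intervals
H1 = 343°
H2 = (343 + 120) mod 360 = 103°
H3 = (343 + 240) mod 360 = 223°
Triadic = 343°, 103°, 223°


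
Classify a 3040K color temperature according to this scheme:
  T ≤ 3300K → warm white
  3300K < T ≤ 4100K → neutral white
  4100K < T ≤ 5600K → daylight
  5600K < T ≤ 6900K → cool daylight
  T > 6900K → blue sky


Temperature: 3040K
3040K ≤ 3300K → warm white
Classification: warm white


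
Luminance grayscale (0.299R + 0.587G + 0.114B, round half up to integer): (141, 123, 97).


Gray = 0.299×R + 0.587×G + 0.114×B
Gray = 0.299×141 + 0.587×123 + 0.114×97
Gray = 42.159 + 72.201 + 11.058
Gray = 125.418 → round half up → 125
Gray = 125


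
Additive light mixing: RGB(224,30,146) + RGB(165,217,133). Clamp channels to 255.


Additive: each channel = min(255, C₁+C₂)
R: 224+165 = 389 → 255
G: 30+217 = 247 → 247
B: 146+133 = 279 → 255
= RGB(255, 247, 255)


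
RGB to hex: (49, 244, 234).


R = 49 → 31 (hex)
G = 244 → F4 (hex)
B = 234 → EA (hex)
Hex = #31F4EA


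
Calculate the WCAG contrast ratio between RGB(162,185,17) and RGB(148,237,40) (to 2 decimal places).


Linearize each sRGB channel c=v/255: c/12.92 if c ≤ 0.04045 else ((c+0.055)/1.055)^2.4
L = 0.2126×R_lin + 0.7152×G_lin + 0.0722×B_lin
Color 1 (162,185,17):
  R=162: 162/255≈0.6353 > 0.04045 → ((0.6353+0.055)/1.055)^2.4 ≈ 0.36131
  G=185: 185/255≈0.7255 > 0.04045 → ((0.7255+0.055)/1.055)^2.4 ≈ 0.48515
  B=17: 17/255≈0.0667 > 0.04045 → ((0.0667+0.055)/1.055)^2.4 ≈ 0.00561
  L1 = 0.2126×0.36131 + 0.7152×0.48515 + 0.0722×0.00561 ≈ 0.42420
Color 2 (148,237,40):
  R=148: 148/255≈0.5804 > 0.04045 → ((0.5804+0.055)/1.055)^2.4 ≈ 0.29614
  G=237: 237/255≈0.9294 > 0.04045 → ((0.9294+0.055)/1.055)^2.4 ≈ 0.84687
  B=40: 40/255≈0.1569 > 0.04045 → ((0.1569+0.055)/1.055)^2.4 ≈ 0.02122
  L2 = 0.2126×0.29614 + 0.7152×0.84687 + 0.0722×0.02122 ≈ 0.67017
Lighter = 0.67017, Darker = 0.42420
Ratio = (L_lighter + 0.05) / (L_darker + 0.05)
Ratio = (0.67017 + 0.05) / (0.42420 + 0.05) = 0.72017 / 0.47420 ≈ 1.5187
Ratio ≈ 1.52:1


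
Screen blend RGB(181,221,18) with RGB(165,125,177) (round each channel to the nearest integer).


Screen: C = 255 - (255-A)×(255-B)/255, rounded to nearest integer
R: 255 - (255-181)×(255-165)/255 = 255 - 6660/255 ≈ 255 - 26.118 = 228.882 → 229
G: 255 - (255-221)×(255-125)/255 = 255 - 4420/255 ≈ 255 - 17.333 = 237.667 → 238
B: 255 - (255-18)×(255-177)/255 = 255 - 18486/255 ≈ 255 - 72.494 = 182.506 → 183
= RGB(229, 238, 183)


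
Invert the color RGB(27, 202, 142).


Invert: (255-R, 255-G, 255-B)
R: 255-27 = 228
G: 255-202 = 53
B: 255-142 = 113
= RGB(228, 53, 113)


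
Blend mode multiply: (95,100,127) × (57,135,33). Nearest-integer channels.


Multiply: C = A×B/255, rounded to nearest integer
R: 95×57/255 = 5415/255 ≈ 21.235 → 21
G: 100×135/255 = 13500/255 ≈ 52.941 → 53
B: 127×33/255 = 4191/255 ≈ 16.435 → 16
= RGB(21, 53, 16)


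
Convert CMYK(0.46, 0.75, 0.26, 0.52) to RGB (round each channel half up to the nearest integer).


R = 255 × (1-C) × (1-K) = 255 × 0.54 × 0.48 = 66.096 → 66
G = 255 × (1-M) × (1-K) = 255 × 0.25 × 0.48 = 30.6 → 31
B = 255 × (1-Y) × (1-K) = 255 × 0.74 × 0.48 = 90.576 → 91
= RGB(66, 31, 91)


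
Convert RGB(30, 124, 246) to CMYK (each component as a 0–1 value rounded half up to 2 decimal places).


R'=30/255≈0.1176, G'=124/255≈0.4863, B'=246/255≈0.9647
K = 1 - max(R',G',B') = 1 - 246/255 = 9/255 = 0.03529… → 0.04
(1-R'-K)/(1-K) simplifies to (max-R)/max with max = 246:
C = (246-30)/246 = 216/246 = 0.87804… → 0.88
M = (246-124)/246 = 122/246 = 0.49593… → 0.50
Y = (246-246)/246 = 0/246 = 0 → 0.00
= CMYK(0.88, 0.50, 0.00, 0.04)


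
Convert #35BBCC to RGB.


35 → 53 (R)
BB → 187 (G)
CC → 204 (B)
= RGB(53, 187, 204)


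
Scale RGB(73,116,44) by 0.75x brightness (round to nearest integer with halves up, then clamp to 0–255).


Multiply each channel by 0.75, round half up, clamp to [0, 255]
R: 73×0.75 = 54.75 → round → 55
G: 116×0.75 = 87
B: 44×0.75 = 33
= RGB(55, 87, 33)


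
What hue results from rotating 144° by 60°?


New hue = (H + rotation) mod 360
New hue = (144 + 60) mod 360
= 204 mod 360
= 204°


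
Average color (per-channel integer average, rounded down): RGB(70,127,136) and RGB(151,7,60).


Midpoint: each channel = ⌊(C₁+C₂)/2⌋
R: ⌊(70+151)/2⌋ = 110
G: ⌊(127+7)/2⌋ = 67
B: ⌊(136+60)/2⌋ = 98
= RGB(110, 67, 98)


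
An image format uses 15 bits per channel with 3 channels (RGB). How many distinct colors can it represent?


Total bits = 15 bits/channel × 3 channels = 45 bits
Distinct colors = 2^45
= 35,184,372,088,832 colors


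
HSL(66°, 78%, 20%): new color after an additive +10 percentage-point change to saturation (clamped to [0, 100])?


Original S = 78%
Adjustment = +10 percentage points
New S = 78 + (10) = 88
Clamp to [0, 100] → 88
= HSL(66°, 88%, 20%)


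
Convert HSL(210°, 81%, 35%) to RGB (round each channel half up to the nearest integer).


H=210°, S=0.81, L=0.35
C = (1-|2L-1|)×S = (1-|-0.30|)×0.81 = 0.567
H' = H/60 = 210/60 ≈ 3.5000; X = C×(1-|H' mod 2 - 1|) = 0.2835
m = L - C/2 = 0.35 - 0.2835 = 0.0665
Sector ⌊H'⌋ = 3 → (R',G',B') = (0.0, 0.2835, 0.567)
RGB = ((R'+m)×255, (G'+m)×255, (B'+m)×255) = (16.9575, 89.25, 161.5425)
Round half up → RGB(17, 89, 162)


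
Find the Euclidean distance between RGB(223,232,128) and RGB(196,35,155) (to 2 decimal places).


d = √[(R₁-R₂)² + (G₁-G₂)² + (B₁-B₂)²]
d = √[(223-196)² + (232-35)² + (128-155)²]
d = √[729 + 38809 + 729]
d = √40267
d ≈ 200.67


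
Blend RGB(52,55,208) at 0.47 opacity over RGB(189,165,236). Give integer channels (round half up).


C = α×F + (1-α)×B, with 1-α = 0.53
R: 0.47×52 + 0.53×189 = 24.44 + 100.17 = 124.61 → 125
G: 0.47×55 + 0.53×165 = 25.85 + 87.45 = 113.30 → 113
B: 0.47×208 + 0.53×236 = 97.76 + 125.08 = 222.84 → 223
= RGB(125, 113, 223)
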